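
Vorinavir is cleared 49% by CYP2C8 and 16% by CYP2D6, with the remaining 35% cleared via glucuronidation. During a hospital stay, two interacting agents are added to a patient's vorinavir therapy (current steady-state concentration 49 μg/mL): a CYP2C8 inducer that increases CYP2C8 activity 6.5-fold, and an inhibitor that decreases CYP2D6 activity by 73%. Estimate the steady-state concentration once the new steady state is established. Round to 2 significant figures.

14 μg/mL

CYP2C8: 0.49 × 6.5 = 3.185
CYP2D6: 0.16 × 0.27 = 0.0432
Other: 0.35 (unchanged)
CL_new/CL_old = 3.185 + 0.0432 + 0.35 = 3.5782.
Dividing the baseline by the relative clearance: 49 / 3.5782 = 14 μg/mL.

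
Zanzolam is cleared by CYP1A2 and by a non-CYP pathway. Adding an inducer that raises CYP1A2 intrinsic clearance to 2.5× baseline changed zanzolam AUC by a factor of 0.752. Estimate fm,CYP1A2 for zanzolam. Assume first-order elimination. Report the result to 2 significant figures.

CL'/CL = 1 / 0.752 = 1.33
2.5·fm + (1 − fm) = 1.33
fm = (1.33 − 1) / (2.5 − 1) = 0.22

0.22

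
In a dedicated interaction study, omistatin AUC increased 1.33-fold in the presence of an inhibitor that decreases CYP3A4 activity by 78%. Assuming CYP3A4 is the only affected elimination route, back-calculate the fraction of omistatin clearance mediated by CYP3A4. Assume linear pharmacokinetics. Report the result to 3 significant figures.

Let x = fm,CYP3A4. Because AUC ∝ 1/CL, relative clearance fell to 1/1.33 = 0.7519.
Only the CYP3A4 route changed, so 0.7519 = x·0.22 + (1 − x), giving x = 0.318.

0.318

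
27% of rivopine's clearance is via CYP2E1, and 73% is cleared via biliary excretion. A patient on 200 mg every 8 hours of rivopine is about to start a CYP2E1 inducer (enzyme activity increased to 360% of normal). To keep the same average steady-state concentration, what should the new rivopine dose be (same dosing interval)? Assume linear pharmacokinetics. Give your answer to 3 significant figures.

340 mg

The CYP2E1 pathway (27% of clearance) rises to 3.6× activity: 0.27 × 3.6 = 0.972.
The remaining 73% of clearance is unaffected.
Relative clearance = 0.972 + 0.73 = 1.702.
To maintain the same steady-state level, dose must scale with clearance: new dose = 200 × 1.702 = 340 mg.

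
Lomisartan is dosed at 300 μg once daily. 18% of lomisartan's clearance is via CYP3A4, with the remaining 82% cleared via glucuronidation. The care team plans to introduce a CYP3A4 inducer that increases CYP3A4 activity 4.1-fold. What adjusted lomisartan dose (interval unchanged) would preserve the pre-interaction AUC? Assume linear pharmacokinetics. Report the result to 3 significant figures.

CYP3A4: 0.18 × 4.1 = 0.738
Other: 0.82 (unchanged)
CL_new/CL_old = 0.738 + 0.82 = 1.558.
Css,avg = (dose rate)/CL, so holding Css fixed requires dose ∝ CL: 300 × 1.558 = 467 μg.

467 μg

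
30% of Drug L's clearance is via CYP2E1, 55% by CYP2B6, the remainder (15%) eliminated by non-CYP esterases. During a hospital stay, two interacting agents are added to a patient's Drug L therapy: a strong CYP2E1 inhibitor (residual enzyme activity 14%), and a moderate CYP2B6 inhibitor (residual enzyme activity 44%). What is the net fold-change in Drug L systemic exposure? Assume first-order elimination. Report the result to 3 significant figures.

CYP2E1: 0.3 × 0.14 = 0.042
CYP2B6: 0.55 × 0.44 = 0.242
Other: 0.15 (unchanged)
Relative clearance = 0.042 + 0.242 + 0.15 = 0.434.
Net systemic exposure ratio = 1 / 0.434 = 2.30.

2.30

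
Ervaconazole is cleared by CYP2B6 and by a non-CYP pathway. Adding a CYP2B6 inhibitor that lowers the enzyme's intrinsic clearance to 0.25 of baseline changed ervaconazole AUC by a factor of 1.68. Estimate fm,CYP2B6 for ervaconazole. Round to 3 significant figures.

0.540

CL'/CL = 1 / 1.68 = 0.5952
0.25·fm + (1 − fm) = 0.5952
fm = (0.5952 − 1) / (0.25 − 1) = 0.540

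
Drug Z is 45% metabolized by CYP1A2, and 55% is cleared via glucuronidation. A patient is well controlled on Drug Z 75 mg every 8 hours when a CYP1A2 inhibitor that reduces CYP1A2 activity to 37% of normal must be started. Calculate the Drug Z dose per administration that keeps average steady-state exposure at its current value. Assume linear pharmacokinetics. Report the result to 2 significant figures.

54 mg

The CYP1A2 pathway (45% of clearance) is reduced to 0.37× activity: 0.45 × 0.37 = 0.1665.
Non-CYP routes (55%) are unchanged.
Relative clearance = 0.1665 + 0.55 = 0.7165.
To maintain the same steady-state level, dose must scale with clearance: new dose = 75 × 0.7165 = 54 mg.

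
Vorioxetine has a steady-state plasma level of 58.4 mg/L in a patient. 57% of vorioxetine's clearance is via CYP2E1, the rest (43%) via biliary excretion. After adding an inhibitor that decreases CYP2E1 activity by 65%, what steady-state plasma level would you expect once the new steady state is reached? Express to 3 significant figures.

92.8 mg/L

The CYP2E1 pathway (57% of clearance) is reduced to 0.35× activity: 0.57 × 0.35 = 0.1995.
Non-CYP routes (43%) are unchanged.
Relative clearance = 0.1995 + 0.43 = 0.6295.
With dosing unchanged, steady-state plasma level scales as 1/CL: 58.4 / 0.6295 = 92.8 mg/L.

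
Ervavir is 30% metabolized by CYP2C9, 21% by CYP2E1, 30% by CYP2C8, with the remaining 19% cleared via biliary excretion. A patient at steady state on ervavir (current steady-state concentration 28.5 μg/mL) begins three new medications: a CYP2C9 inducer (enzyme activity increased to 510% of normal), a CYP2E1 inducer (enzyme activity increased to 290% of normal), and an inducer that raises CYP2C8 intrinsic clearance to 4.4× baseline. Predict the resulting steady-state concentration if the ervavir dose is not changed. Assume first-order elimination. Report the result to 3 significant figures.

The CYP2C9 pathway (30% of clearance) increases to 5.1× activity: 0.3 × 5.1 = 1.53.
The CYP2E1 pathway (21% of clearance) is boosted to 2.9× activity: 0.21 × 2.9 = 0.609.
The CYP2C8 pathway (30% of clearance) increases to 4.4× activity: 0.3 × 4.4 = 1.32.
The remaining 19% of clearance is unaffected.
Relative clearance = 1.53 + 0.609 + 1.32 + 0.19 = 3.649.
Dividing the baseline by the relative clearance: 28.5 / 3.649 = 7.81 μg/mL.

7.81 μg/mL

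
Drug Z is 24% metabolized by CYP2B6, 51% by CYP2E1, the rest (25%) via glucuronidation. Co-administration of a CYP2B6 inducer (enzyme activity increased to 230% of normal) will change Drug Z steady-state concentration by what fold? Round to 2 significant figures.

0.76

The CYP2B6 pathway (24% of clearance) is boosted to 2.3× activity: 0.24 × 2.3 = 0.552.
CYP2E1 (51%) and the residual 25% are unaffected.
CL_new/CL_old = 0.552 + 0.51 + 0.25 = 1.312.
Steady-state concentration ratio = CL_old/CL_new = 1 / 1.312 = 0.76.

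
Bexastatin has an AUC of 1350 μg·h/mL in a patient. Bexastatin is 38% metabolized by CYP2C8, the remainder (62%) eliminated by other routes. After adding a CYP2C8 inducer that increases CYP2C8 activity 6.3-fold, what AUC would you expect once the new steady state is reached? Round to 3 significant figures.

448 μg·h/mL

The CYP2C8 pathway (38% of clearance) rises to 6.3× activity: 0.38 × 6.3 = 2.394.
Non-CYP routes (62%) are unchanged.
CL_new/CL_old = 2.394 + 0.62 = 3.014.
New AUC = baseline ÷ relative clearance = 1350 / 3.014 = 448 μg·h/mL.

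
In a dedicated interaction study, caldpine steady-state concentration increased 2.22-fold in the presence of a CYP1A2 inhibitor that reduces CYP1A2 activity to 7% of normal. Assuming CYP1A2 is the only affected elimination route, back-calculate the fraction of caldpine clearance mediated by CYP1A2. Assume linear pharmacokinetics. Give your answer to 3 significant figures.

CL'/CL = 1 / 2.22 = 0.4505
0.07·fm + (1 − fm) = 0.4505
fm = (0.4505 − 1) / (0.07 − 1) = 0.591

0.591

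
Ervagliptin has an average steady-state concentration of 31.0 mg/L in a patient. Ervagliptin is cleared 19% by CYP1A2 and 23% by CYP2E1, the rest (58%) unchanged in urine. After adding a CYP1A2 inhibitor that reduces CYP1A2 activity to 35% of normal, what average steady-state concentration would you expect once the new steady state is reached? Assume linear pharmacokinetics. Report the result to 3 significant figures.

CYP1A2: 0.19 × 0.35 = 0.0665
CYP2E1: 0.23 (unchanged)
Other: 0.58 (unchanged)
Relative clearance = 0.0665 + 0.23 + 0.58 = 0.8765.
New average steady-state concentration = baseline ÷ relative clearance = 31.0 / 0.8765 = 35.4 mg/L.

35.4 mg/L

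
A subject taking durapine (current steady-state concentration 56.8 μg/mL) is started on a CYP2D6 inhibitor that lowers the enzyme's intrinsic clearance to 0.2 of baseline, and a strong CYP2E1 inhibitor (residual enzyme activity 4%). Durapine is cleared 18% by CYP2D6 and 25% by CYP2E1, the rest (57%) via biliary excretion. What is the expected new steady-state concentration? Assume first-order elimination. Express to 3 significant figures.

92.2 μg/mL

The CYP2D6 pathway (18% of clearance) is reduced to 0.2× activity: 0.18 × 0.2 = 0.036.
The CYP2E1 pathway (25% of clearance) falls to 0.04× activity: 0.25 × 0.04 = 0.01.
The remaining 57% of clearance is unaffected.
Relative clearance = 0.036 + 0.01 + 0.57 = 0.616.
Steady-state concentration ∝ 1/CL: new value = 56.8 / 0.616 = 92.2 μg/mL.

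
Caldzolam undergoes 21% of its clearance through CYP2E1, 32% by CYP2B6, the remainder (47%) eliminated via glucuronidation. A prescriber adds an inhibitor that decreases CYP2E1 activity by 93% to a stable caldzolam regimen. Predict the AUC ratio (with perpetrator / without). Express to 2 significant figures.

1.2

The CYP2E1 pathway (21% of clearance) drops to 0.07× activity: 0.21 × 0.07 = 0.0147.
CYP2B6 (32%) and the residual 47% are unaffected.
Relative clearance = 0.0147 + 0.32 + 0.47 = 0.8047.
Since AUC ∝ 1/CL, the ratio is 1 / 0.8047 = 1.2.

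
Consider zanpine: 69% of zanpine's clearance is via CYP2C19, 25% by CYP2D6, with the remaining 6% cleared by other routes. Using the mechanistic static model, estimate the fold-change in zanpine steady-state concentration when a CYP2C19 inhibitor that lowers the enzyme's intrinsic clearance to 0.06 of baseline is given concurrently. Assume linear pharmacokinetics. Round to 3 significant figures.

CYP2C19: 0.69 × 0.06 = 0.0414
CYP2D6: 0.25 (unchanged)
Other: 0.06 (unchanged)
Relative clearance = 0.0414 + 0.25 + 0.06 = 0.3514.
Since steady-state concentration ∝ 1/CL, the ratio is 1 / 0.3514 = 2.85.

2.85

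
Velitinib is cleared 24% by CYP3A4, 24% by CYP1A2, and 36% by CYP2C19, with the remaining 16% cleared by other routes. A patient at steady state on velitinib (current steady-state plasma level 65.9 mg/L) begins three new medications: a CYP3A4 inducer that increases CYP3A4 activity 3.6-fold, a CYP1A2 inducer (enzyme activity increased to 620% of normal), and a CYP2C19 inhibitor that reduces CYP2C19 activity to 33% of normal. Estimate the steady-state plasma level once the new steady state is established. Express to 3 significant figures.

CYP3A4: 0.24 × 3.6 = 0.864
CYP1A2: 0.24 × 6.2 = 1.488
CYP2C19: 0.36 × 0.33 = 0.1188
Other: 0.16 (unchanged)
Relative clearance = 0.864 + 1.488 + 0.1188 + 0.16 = 2.6308.
Steady-state plasma level ∝ 1/CL: new value = 65.9 / 2.6308 = 25.0 mg/L.

25.0 mg/L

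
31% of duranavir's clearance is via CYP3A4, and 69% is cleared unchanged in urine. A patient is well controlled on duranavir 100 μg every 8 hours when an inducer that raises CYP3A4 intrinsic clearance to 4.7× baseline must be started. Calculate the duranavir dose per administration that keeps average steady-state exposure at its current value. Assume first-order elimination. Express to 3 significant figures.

CYP3A4: 0.31 × 4.7 = 1.457
Other: 0.69 (unchanged)
Relative clearance = 1.457 + 0.69 = 2.147.
Exposure is unchanged when dose changes in proportion to clearance. New dose = 100 μg × 2.147 = 215 μg.

215 μg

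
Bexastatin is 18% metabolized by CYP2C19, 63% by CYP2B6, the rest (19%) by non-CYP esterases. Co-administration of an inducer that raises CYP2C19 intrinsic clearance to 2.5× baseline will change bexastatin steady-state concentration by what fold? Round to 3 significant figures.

0.787

CYP2C19: 0.18 × 2.5 = 0.45
CYP2B6: 0.63 (unchanged)
Other: 0.19 (unchanged)
CL_new/CL_old = 0.45 + 0.63 + 0.19 = 1.27.
Since steady-state concentration ∝ 1/CL, the ratio is 1 / 1.27 = 0.787.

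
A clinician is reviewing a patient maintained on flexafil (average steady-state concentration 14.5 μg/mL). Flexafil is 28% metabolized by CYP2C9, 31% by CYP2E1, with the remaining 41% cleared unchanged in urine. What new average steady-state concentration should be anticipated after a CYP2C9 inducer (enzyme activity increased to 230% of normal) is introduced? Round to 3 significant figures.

The CYP2C9 pathway (28% of clearance) rises to 2.3× activity: 0.28 × 2.3 = 0.644.
CYP2E1 (31%) and the residual 41% are unaffected.
New clearance relative to baseline: 0.644 + 0.31 + 0.41 = 1.364.
Average steady-state concentration ∝ 1/CL, so new value = 14.5 / 1.364 = 10.6 μg/mL.

10.6 μg/mL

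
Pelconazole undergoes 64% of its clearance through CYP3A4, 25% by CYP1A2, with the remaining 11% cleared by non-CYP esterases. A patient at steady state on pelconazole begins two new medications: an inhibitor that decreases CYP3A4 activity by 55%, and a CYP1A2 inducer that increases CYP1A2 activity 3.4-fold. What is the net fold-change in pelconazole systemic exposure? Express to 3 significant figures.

0.801

The CYP3A4 pathway (64% of clearance) is reduced to 0.45× activity: 0.64 × 0.45 = 0.288.
The CYP1A2 pathway (25% of clearance) rises to 3.4× activity: 0.25 × 3.4 = 0.85.
Non-CYP routes (11%) are unchanged.
New clearance relative to baseline: 0.288 + 0.85 + 0.11 = 1.248.
Because systemic exposure varies inversely with clearance, the combined effect is 1 / 1.248 = 0.801.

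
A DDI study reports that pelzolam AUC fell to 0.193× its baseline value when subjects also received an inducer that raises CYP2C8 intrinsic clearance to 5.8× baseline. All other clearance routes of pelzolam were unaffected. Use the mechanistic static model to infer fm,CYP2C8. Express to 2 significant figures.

Let fm be the CYP2C8 fraction. New clearance relative to baseline = fm × 5.8 + (1 − fm).
AUC ratio = 1 / (new CL fraction), so new CL fraction = 1 / 0.193 = 5.181.
fm × 5.8 + 1 − fm = 5.181  ⇒  fm × (5.8 − 1) = 4.181  ⇒  fm = 0.87.

0.87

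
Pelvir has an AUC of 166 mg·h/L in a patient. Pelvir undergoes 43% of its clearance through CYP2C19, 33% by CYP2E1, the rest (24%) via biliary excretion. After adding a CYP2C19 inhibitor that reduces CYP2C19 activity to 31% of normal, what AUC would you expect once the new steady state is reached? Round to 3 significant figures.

The CYP2C19 pathway (43% of clearance) drops to 0.31× activity: 0.43 × 0.31 = 0.1333.
CYP2E1 (33%) and the residual 24% are unaffected.
CL_new/CL_old = 0.1333 + 0.33 + 0.24 = 0.7033.
With dosing unchanged, AUC scales as 1/CL: 166 / 0.7033 = 236 mg·h/L.

236 mg·h/L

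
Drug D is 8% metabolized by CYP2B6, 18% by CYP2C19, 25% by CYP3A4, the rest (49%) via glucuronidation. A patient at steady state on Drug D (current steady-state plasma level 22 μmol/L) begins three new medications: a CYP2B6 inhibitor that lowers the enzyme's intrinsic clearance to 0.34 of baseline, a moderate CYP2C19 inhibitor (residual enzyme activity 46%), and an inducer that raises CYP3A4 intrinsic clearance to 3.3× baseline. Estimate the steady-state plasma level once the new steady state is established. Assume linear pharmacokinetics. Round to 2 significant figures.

The CYP2B6 pathway (8% of clearance) is reduced to 0.34× activity: 0.08 × 0.34 = 0.0272.
The CYP2C19 pathway (18% of clearance) falls to 0.46× activity: 0.18 × 0.46 = 0.0828.
The CYP3A4 pathway (25% of clearance) rises to 3.3× activity: 0.25 × 3.3 = 0.825.
The remaining 49% of clearance is unaffected.
Relative clearance = 0.0272 + 0.0828 + 0.825 + 0.49 = 1.425.
Dividing the baseline by the relative clearance: 22 / 1.425 = 15 μmol/L.

15 μmol/L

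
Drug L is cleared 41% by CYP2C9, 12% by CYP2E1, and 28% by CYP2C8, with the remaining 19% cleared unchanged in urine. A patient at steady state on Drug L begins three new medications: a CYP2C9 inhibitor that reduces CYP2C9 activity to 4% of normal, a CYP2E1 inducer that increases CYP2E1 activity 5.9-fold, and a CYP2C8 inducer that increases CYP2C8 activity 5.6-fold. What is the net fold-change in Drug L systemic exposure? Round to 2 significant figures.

The CYP2C9 pathway (41% of clearance) drops to 0.04× activity: 0.41 × 0.04 = 0.0164.
The CYP2E1 pathway (12% of clearance) rises to 5.9× activity: 0.12 × 5.9 = 0.708.
The CYP2C8 pathway (28% of clearance) is boosted to 5.6× activity: 0.28 × 5.6 = 1.568.
Non-CYP routes (19%) are unchanged.
New clearance relative to baseline: 0.0164 + 0.708 + 1.568 + 0.19 = 2.4824.
Systemic exposure ∝ 1/CL: fold-change = 1 / 2.4824 = 0.40.

0.40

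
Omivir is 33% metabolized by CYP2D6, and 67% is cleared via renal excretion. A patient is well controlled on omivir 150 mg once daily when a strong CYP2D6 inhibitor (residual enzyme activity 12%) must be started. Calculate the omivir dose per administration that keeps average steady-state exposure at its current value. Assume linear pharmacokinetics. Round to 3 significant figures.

106 mg

The CYP2D6 pathway (33% of clearance) drops to 0.12× activity: 0.33 × 0.12 = 0.0396.
The remaining 67% of clearance is unaffected.
New clearance relative to baseline: 0.0396 + 0.67 = 0.7096.
Css,avg = (dose rate)/CL, so holding Css fixed requires dose ∝ CL: 150 × 0.7096 = 106 mg.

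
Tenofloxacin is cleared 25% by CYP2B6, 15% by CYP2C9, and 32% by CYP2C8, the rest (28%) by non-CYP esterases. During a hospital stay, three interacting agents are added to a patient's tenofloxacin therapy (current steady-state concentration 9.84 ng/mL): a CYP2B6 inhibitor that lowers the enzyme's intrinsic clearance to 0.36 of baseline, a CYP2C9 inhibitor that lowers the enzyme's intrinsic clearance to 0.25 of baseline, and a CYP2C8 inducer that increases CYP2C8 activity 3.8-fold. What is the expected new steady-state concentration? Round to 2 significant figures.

6.1 ng/mL

CYP2B6: 0.25 × 0.36 = 0.09
CYP2C9: 0.15 × 0.25 = 0.0375
CYP2C8: 0.32 × 3.8 = 1.216
Other: 0.28 (unchanged)
New clearance relative to baseline: 0.09 + 0.0375 + 1.216 + 0.28 = 1.6235.
Dividing the baseline by the relative clearance: 9.84 / 1.6235 = 6.1 ng/mL.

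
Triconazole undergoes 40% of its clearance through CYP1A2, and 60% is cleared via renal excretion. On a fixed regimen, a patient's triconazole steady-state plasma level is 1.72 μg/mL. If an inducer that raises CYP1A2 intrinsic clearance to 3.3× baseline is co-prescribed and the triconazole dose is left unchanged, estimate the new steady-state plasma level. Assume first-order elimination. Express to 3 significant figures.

0.896 μg/mL

CYP1A2: 0.4 × 3.3 = 1.32
Other: 0.6 (unchanged)
Relative clearance = 1.32 + 0.6 = 1.92.
Steady-state plasma level ∝ 1/CL, so new value = 1.72 / 1.92 = 0.896 μg/mL.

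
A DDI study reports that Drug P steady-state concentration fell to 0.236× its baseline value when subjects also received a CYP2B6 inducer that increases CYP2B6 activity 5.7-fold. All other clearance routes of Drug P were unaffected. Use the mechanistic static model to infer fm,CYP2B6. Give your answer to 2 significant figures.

0.69

Write x for the fraction cleared via CYP2B6. The observed steady-state concentration change means clearance rose to 1/0.236 = 4.237 of baseline.
Setting x·5.7 + (1 − x) = 4.237 and solving: x = (4.237 − 1)/(5.7 − 1) = 0.69.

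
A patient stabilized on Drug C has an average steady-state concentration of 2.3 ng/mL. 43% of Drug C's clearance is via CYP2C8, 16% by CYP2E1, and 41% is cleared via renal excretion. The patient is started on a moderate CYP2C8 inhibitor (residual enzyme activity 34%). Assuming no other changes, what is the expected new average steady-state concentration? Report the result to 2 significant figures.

3.2 ng/mL

The CYP2C8 pathway (43% of clearance) is reduced to 0.34× activity: 0.43 × 0.34 = 0.1462.
CYP2E1 (16%) and the residual 41% are unaffected.
New clearance relative to baseline: 0.1462 + 0.16 + 0.41 = 0.7162.
Average steady-state concentration ∝ 1/CL, so new value = 2.3 / 0.7162 = 3.2 ng/mL.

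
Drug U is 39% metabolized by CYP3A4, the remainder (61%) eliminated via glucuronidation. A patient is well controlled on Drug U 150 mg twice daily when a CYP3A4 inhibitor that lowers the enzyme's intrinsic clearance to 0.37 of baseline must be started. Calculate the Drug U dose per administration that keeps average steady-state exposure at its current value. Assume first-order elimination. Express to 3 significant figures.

113 mg

CYP3A4: 0.39 × 0.37 = 0.1443
Other: 0.61 (unchanged)
New clearance relative to baseline: 0.1443 + 0.61 = 0.7543.
Exposure is unchanged when dose changes in proportion to clearance. New dose = 150 mg × 0.7543 = 113 mg.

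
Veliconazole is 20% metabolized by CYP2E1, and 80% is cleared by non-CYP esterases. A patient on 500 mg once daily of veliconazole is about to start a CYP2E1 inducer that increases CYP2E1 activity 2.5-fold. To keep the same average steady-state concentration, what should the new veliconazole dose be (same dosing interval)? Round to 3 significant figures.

650 mg

The CYP2E1 pathway (20% of clearance) increases to 2.5× activity: 0.2 × 2.5 = 0.5.
Non-CYP routes (80%) are unchanged.
Relative clearance = 0.5 + 0.8 = 1.3.
Css,avg = (dose rate)/CL, so holding Css fixed requires dose ∝ CL: 500 × 1.3 = 650 mg.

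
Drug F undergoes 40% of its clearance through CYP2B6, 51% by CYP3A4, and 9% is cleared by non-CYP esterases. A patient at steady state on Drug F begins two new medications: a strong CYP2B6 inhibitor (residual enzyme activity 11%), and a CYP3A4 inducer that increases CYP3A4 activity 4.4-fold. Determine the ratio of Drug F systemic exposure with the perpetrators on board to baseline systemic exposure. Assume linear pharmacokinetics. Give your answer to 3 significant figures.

0.421

The CYP2B6 pathway (40% of clearance) is reduced to 0.11× activity: 0.4 × 0.11 = 0.044.
The CYP3A4 pathway (51% of clearance) rises to 4.4× activity: 0.51 × 4.4 = 2.244.
The remaining 9% of clearance is unaffected.
Relative clearance = 0.044 + 2.244 + 0.09 = 2.378.
Because systemic exposure varies inversely with clearance, the combined effect is 1 / 2.378 = 0.421.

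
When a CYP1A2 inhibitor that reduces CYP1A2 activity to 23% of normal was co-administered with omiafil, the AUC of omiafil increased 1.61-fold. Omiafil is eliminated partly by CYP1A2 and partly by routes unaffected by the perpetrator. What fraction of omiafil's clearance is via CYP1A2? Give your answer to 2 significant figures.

Let x = fm,CYP1A2. Because AUC ∝ 1/CL, relative clearance fell to 1/1.61 = 0.6211.
Only the CYP1A2 route changed, so 0.6211 = x·0.23 + (1 − x), giving x = 0.49.

0.49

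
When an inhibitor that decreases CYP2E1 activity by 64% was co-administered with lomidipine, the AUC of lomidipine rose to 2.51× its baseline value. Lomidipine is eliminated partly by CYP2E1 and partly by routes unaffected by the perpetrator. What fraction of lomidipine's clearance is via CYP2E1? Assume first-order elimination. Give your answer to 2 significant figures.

CL'/CL = 1 / 2.51 = 0.3984
0.36·fm + (1 − fm) = 0.3984
fm = (0.3984 − 1) / (0.36 − 1) = 0.94

0.94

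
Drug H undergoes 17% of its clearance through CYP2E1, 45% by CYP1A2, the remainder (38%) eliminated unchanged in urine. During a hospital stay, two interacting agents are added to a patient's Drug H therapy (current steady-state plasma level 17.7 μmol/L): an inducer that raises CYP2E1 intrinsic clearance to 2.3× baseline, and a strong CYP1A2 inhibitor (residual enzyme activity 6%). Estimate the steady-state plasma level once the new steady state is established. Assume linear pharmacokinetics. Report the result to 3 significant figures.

22.2 μmol/L

The CYP2E1 pathway (17% of clearance) is boosted to 2.3× activity: 0.17 × 2.3 = 0.391.
The CYP1A2 pathway (45% of clearance) falls to 0.06× activity: 0.45 × 0.06 = 0.027.
Non-CYP routes (38%) are unchanged.
New clearance relative to baseline: 0.391 + 0.027 + 0.38 = 0.798.
Dividing the baseline by the relative clearance: 17.7 / 0.798 = 22.2 μmol/L.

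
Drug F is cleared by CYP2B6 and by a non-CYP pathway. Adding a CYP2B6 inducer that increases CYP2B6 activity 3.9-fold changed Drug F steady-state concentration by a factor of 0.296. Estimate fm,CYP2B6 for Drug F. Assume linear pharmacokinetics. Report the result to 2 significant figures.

0.82

Let fm be the CYP2B6 fraction. New clearance relative to baseline = fm × 3.9 + (1 − fm).
Steady-state concentration ratio = 1 / (new CL fraction), so new CL fraction = 1 / 0.296 = 3.378.
fm × 3.9 + 1 − fm = 3.378  ⇒  fm × (3.9 − 1) = 2.378  ⇒  fm = 0.82.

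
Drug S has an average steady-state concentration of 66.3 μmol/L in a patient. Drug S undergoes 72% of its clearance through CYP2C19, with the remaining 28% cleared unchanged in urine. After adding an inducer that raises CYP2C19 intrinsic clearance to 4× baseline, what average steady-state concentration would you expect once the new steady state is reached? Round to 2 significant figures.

21 μmol/L

CYP2C19: 0.72 × 4 = 2.88
Other: 0.28 (unchanged)
New clearance relative to baseline: 2.88 + 0.28 = 3.16.
Average steady-state concentration ∝ 1/CL, so new value = 66.3 / 3.16 = 21 μmol/L.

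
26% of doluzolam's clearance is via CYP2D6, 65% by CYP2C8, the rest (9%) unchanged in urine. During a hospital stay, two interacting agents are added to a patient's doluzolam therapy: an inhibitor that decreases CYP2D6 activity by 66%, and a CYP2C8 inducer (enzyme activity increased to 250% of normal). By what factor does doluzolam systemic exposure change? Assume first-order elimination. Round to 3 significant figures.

0.555

CYP2D6: 0.26 × 0.34 = 0.0884
CYP2C8: 0.65 × 2.5 = 1.625
Other: 0.09 (unchanged)
Relative clearance = 0.0884 + 1.625 + 0.09 = 1.8034.
Systemic exposure ∝ 1/CL: fold-change = 1 / 1.8034 = 0.555.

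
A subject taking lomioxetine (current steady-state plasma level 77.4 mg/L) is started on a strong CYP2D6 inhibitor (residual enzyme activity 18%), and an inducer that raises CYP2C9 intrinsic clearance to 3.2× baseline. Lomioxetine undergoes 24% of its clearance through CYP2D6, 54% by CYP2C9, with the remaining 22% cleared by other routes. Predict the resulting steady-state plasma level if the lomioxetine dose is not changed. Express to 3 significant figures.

38.9 mg/L

The CYP2D6 pathway (24% of clearance) falls to 0.18× activity: 0.24 × 0.18 = 0.0432.
The CYP2C9 pathway (54% of clearance) rises to 3.2× activity: 0.54 × 3.2 = 1.728.
Non-CYP routes (22%) are unchanged.
CL_new/CL_old = 0.0432 + 1.728 + 0.22 = 1.9912.
Steady-state plasma level ∝ 1/CL: new value = 77.4 / 1.9912 = 38.9 mg/L.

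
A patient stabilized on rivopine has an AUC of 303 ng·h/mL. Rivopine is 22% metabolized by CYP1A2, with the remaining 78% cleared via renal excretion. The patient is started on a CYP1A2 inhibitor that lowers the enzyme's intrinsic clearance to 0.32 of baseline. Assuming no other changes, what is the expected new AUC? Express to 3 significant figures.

356 ng·h/mL

The CYP1A2 pathway (22% of clearance) drops to 0.32× activity: 0.22 × 0.32 = 0.0704.
Non-CYP routes (78%) are unchanged.
New clearance relative to baseline: 0.0704 + 0.78 = 0.8504.
With dosing unchanged, AUC scales as 1/CL: 303 / 0.8504 = 356 ng·h/mL.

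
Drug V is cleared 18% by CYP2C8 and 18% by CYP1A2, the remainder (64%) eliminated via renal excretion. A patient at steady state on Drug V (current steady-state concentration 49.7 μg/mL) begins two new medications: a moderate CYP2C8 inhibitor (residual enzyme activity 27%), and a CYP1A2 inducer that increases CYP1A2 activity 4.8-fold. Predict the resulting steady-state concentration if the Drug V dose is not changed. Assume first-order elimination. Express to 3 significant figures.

32.0 μg/mL

The CYP2C8 pathway (18% of clearance) falls to 0.27× activity: 0.18 × 0.27 = 0.0486.
The CYP1A2 pathway (18% of clearance) is boosted to 4.8× activity: 0.18 × 4.8 = 0.864.
Non-CYP routes (64%) are unchanged.
Relative clearance = 0.0486 + 0.864 + 0.64 = 1.5526.
Dividing the baseline by the relative clearance: 49.7 / 1.5526 = 32.0 μg/mL.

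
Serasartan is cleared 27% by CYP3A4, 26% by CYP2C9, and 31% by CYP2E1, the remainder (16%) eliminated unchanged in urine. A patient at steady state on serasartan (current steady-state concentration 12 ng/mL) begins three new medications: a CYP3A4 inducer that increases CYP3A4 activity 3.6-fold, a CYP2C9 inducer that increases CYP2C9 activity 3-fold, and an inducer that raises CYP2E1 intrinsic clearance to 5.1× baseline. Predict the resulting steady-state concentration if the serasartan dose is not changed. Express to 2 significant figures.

3.4 ng/mL

CYP3A4: 0.27 × 3.6 = 0.972
CYP2C9: 0.26 × 3 = 0.78
CYP2E1: 0.31 × 5.1 = 1.581
Other: 0.16 (unchanged)
Relative clearance = 0.972 + 0.78 + 1.581 + 0.16 = 3.493.
Steady-state concentration ∝ 1/CL: new value = 12 / 3.493 = 3.4 ng/mL.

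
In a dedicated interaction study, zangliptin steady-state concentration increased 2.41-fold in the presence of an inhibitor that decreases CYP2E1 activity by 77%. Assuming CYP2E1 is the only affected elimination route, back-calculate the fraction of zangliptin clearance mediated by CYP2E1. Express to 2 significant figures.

Write x for the fraction cleared via CYP2E1. The observed steady-state concentration change means clearance fell to 1/2.41 = 0.4149 of baseline.
Setting x·0.23 + (1 − x) = 0.4149 and solving: x = (0.4149 − 1)/(0.23 − 1) = 0.76.

0.76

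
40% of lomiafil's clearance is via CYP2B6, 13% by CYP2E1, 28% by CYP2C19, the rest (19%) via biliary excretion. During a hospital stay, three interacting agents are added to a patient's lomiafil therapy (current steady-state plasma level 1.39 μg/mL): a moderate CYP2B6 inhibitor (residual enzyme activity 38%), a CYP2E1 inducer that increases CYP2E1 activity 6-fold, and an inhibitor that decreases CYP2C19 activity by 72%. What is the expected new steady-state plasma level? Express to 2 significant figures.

1.2 μg/mL

The CYP2B6 pathway (40% of clearance) is reduced to 0.38× activity: 0.4 × 0.38 = 0.152.
The CYP2E1 pathway (13% of clearance) is boosted to 6× activity: 0.13 × 6 = 0.78.
The CYP2C19 pathway (28% of clearance) drops to 0.28× activity: 0.28 × 0.28 = 0.0784.
The remaining 19% of clearance is unaffected.
CL_new/CL_old = 0.152 + 0.78 + 0.0784 + 0.19 = 1.2004.
New steady-state plasma level = 1.39 / 1.2004 = 1.2 μg/mL (concentration scales inversely with clearance).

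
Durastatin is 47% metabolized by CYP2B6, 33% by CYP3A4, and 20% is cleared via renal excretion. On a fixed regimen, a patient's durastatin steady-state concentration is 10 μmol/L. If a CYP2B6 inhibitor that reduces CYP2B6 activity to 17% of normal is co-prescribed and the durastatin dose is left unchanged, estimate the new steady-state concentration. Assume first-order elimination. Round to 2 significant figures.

The CYP2B6 pathway (47% of clearance) is reduced to 0.17× activity: 0.47 × 0.17 = 0.0799.
CYP3A4 (33%) and the residual 20% are unaffected.
CL_new/CL_old = 0.0799 + 0.33 + 0.2 = 0.6099.
Steady-state concentration ∝ 1/CL, so new value = 10 / 0.6099 = 16 μmol/L.

16 μmol/L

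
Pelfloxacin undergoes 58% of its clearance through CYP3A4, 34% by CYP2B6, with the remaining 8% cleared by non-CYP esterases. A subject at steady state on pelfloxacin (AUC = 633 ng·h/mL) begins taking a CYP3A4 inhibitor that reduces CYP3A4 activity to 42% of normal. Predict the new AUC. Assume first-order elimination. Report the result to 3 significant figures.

The CYP3A4 pathway (58% of clearance) drops to 0.42× activity: 0.58 × 0.42 = 0.2436.
CYP2B6 (34%) and the residual 8% are unaffected.
CL_new/CL_old = 0.2436 + 0.34 + 0.08 = 0.6636.
AUC ∝ 1/CL, so new value = 633 / 0.6636 = 954 ng·h/mL.

954 ng·h/mL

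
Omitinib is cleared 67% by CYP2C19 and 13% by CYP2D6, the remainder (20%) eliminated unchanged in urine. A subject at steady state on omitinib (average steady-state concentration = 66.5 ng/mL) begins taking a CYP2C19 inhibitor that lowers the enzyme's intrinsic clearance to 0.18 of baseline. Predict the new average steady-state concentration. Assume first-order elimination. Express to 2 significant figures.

1.5 × 10² ng/mL

The CYP2C19 pathway (67% of clearance) drops to 0.18× activity: 0.67 × 0.18 = 0.1206.
CYP2D6 (13%) and the residual 20% are unaffected.
CL_new/CL_old = 0.1206 + 0.13 + 0.2 = 0.4506.
With dosing unchanged, average steady-state concentration scales as 1/CL: 66.5 / 0.4506 = 1.5 × 10² ng/mL.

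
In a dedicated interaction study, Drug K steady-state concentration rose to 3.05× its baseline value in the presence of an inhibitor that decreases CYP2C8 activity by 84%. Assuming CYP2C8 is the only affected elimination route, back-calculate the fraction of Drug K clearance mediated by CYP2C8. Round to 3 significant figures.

Let fm be the CYP2C8 fraction. New clearance relative to baseline = fm × 0.16 + (1 − fm).
Steady-state concentration ratio = 1 / (new CL fraction), so new CL fraction = 1 / 3.05 = 0.3279.
fm × 0.16 + 1 − fm = 0.3279  ⇒  fm × (0.16 − 1) = −0.6721  ⇒  fm = 0.800.

0.800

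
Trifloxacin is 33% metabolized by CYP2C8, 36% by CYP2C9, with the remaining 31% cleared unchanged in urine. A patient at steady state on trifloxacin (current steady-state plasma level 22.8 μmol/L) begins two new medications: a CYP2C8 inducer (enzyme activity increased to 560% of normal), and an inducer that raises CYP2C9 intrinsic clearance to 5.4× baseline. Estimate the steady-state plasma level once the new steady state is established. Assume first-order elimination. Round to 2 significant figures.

The CYP2C8 pathway (33% of clearance) is boosted to 5.6× activity: 0.33 × 5.6 = 1.848.
The CYP2C9 pathway (36% of clearance) is boosted to 5.4× activity: 0.36 × 5.4 = 1.944.
Non-CYP routes (31%) are unchanged.
Relative clearance = 1.848 + 1.944 + 0.31 = 4.102.
Dividing the baseline by the relative clearance: 22.8 / 4.102 = 5.6 μmol/L.

5.6 μmol/L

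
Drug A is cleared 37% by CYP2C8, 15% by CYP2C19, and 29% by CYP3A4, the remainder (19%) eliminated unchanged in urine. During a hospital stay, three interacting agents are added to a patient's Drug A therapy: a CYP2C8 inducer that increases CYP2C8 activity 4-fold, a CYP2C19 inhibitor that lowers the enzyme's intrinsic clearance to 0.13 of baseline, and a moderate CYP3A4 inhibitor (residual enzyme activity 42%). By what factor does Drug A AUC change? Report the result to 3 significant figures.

CYP2C8: 0.37 × 4 = 1.48
CYP2C19: 0.15 × 0.13 = 0.0195
CYP3A4: 0.29 × 0.42 = 0.1218
Other: 0.19 (unchanged)
CL_new/CL_old = 1.48 + 0.0195 + 0.1218 + 0.19 = 1.8113.
AUC ∝ 1/CL: fold-change = 1 / 1.8113 = 0.552.

0.552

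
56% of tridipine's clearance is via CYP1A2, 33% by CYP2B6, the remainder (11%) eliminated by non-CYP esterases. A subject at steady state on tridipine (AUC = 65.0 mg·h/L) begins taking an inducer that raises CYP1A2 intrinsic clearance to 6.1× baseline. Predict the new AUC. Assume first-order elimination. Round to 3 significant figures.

16.9 mg·h/L

CYP1A2: 0.56 × 6.1 = 3.416
CYP2B6: 0.33 (unchanged)
Other: 0.11 (unchanged)
Relative clearance = 3.416 + 0.33 + 0.11 = 3.856.
New AUC = baseline ÷ relative clearance = 65.0 / 3.856 = 16.9 mg·h/L.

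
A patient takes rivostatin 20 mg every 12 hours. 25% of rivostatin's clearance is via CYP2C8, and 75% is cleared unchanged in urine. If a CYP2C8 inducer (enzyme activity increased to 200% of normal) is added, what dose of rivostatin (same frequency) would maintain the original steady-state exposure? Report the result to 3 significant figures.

25.0 mg

The CYP2C8 pathway (25% of clearance) rises to 2× activity: 0.25 × 2 = 0.5.
The remaining 75% of clearance is unaffected.
Relative clearance = 0.5 + 0.75 = 1.25.
Exposure is unchanged when dose changes in proportion to clearance. New dose = 20 mg × 1.25 = 25.0 mg.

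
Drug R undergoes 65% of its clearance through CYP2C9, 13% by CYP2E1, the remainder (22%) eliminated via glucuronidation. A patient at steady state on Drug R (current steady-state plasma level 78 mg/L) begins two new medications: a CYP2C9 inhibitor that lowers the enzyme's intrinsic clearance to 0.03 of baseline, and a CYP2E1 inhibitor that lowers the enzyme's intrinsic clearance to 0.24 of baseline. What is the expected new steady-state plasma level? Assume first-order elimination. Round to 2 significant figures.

2.9 × 10² mg/L

CYP2C9: 0.65 × 0.03 = 0.0195
CYP2E1: 0.13 × 0.24 = 0.0312
Other: 0.22 (unchanged)
Relative clearance = 0.0195 + 0.0312 + 0.22 = 0.2707.
Steady-state plasma level ∝ 1/CL: new value = 78 / 0.2707 = 2.9 × 10² mg/L.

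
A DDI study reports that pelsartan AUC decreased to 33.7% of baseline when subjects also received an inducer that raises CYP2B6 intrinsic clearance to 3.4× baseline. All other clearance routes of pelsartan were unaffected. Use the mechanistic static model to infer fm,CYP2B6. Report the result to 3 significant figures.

0.820

Let fm be the CYP2B6 fraction. New clearance relative to baseline = fm × 3.4 + (1 − fm).
AUC ratio = 1 / (new CL fraction), so new CL fraction = 1 / 0.337 = 2.967.
fm × 3.4 + 1 − fm = 2.967  ⇒  fm × (3.4 − 1) = 1.967  ⇒  fm = 0.820.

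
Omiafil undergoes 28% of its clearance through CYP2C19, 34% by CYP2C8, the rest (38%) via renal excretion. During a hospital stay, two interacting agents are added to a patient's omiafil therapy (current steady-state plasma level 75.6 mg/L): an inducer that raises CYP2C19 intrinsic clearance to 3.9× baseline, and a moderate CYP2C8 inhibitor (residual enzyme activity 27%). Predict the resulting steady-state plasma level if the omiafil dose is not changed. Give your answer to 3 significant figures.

48.3 mg/L

The CYP2C19 pathway (28% of clearance) is boosted to 3.9× activity: 0.28 × 3.9 = 1.092.
The CYP2C8 pathway (34% of clearance) is reduced to 0.27× activity: 0.34 × 0.27 = 0.0918.
The remaining 38% of clearance is unaffected.
New clearance relative to baseline: 1.092 + 0.0918 + 0.38 = 1.5638.
Dividing the baseline by the relative clearance: 75.6 / 1.5638 = 48.3 mg/L.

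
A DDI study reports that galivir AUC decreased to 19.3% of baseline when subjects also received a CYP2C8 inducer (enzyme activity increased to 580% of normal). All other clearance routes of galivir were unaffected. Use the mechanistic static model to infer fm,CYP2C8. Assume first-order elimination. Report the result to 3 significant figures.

0.871

Write x for the fraction cleared via CYP2C8. The observed AUC change means clearance rose to 1/0.193 = 5.181 of baseline.
Only the CYP2C8 route changed, so 5.181 = x·5.8 + (1 − x), giving x = 0.871.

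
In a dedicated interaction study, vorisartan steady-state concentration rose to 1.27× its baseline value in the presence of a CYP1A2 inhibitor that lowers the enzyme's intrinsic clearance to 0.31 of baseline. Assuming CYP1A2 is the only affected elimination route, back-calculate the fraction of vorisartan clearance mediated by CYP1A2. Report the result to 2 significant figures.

CL'/CL = 1 / 1.27 = 0.7874
0.31·fm + (1 − fm) = 0.7874
fm = (0.7874 − 1) / (0.31 − 1) = 0.31

0.31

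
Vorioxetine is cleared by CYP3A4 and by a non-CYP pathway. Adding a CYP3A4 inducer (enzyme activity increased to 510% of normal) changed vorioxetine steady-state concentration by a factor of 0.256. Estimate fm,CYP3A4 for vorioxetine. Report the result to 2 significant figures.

CL'/CL = 1 / 0.256 = 3.906
5.1·fm + (1 − fm) = 3.906
fm = (3.906 − 1) / (5.1 − 1) = 0.71

0.71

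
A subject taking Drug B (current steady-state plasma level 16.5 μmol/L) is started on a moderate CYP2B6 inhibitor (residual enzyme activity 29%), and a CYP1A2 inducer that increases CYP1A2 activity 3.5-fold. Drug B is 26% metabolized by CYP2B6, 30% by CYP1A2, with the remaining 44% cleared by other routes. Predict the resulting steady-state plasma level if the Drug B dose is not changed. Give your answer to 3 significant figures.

10.5 μmol/L

The CYP2B6 pathway (26% of clearance) is reduced to 0.29× activity: 0.26 × 0.29 = 0.0754.
The CYP1A2 pathway (30% of clearance) increases to 3.5× activity: 0.3 × 3.5 = 1.05.
The remaining 44% of clearance is unaffected.
New clearance relative to baseline: 0.0754 + 1.05 + 0.44 = 1.5654.
Steady-state plasma level ∝ 1/CL: new value = 16.5 / 1.5654 = 10.5 μmol/L.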